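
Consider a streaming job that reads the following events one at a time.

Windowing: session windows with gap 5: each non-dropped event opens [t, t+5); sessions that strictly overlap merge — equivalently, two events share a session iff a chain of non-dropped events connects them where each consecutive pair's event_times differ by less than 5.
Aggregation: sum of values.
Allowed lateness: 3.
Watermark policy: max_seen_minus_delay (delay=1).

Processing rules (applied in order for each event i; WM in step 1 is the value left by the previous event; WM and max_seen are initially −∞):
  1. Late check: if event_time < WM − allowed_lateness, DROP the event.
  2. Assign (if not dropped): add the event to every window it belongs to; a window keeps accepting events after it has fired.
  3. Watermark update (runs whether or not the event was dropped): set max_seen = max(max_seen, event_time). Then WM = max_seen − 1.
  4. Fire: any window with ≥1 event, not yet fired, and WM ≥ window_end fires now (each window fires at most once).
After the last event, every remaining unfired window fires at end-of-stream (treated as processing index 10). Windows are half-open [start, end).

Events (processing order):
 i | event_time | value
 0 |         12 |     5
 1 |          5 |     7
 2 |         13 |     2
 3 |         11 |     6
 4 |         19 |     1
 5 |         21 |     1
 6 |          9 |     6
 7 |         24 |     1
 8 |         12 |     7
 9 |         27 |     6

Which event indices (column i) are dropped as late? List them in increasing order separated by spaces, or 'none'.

i=0 t=12 v=5: → [12,17); WM=11
i=1 t=5 v=7: DROP (t<11-3); WM=11
i=2 t=13 v=2: → [12,18); WM=12
i=3 t=11 v=6: → [11,18); WM=12
i=4 t=19 v=1: → [19,24); WM=18
i=5 t=21 v=1: → [19,26); WM=20
i=6 t=9 v=6: DROP (t<20-3); WM=20
i=7 t=24 v=1: → [19,29); WM=23
i=8 t=12 v=7: DROP (t<23-3); WM=23
i=9 t=27 v=6: → [19,32); WM=26

1 6 8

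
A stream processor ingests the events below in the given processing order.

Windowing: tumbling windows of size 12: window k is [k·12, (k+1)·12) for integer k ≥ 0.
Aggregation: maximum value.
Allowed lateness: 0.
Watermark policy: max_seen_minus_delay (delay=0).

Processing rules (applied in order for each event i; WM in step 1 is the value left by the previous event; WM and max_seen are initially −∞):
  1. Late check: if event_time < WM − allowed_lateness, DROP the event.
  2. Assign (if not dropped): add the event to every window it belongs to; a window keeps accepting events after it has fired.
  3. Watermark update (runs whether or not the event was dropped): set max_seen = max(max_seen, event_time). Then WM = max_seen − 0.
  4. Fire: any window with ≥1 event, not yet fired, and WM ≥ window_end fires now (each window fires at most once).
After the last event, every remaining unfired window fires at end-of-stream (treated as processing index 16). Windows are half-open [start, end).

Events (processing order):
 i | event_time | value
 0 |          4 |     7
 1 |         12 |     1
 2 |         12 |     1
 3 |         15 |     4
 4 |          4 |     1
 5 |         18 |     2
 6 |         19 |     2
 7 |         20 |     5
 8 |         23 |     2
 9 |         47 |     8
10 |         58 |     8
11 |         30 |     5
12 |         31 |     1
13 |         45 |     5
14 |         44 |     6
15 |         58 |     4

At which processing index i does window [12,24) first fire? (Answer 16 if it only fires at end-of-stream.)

9

i=0 t=4 v=7: → [0,12); WM=4
i=1 t=12 v=1: → [12,24); WM=12; [0,12) fires=7
i=2 t=12 v=1: → [12,24); WM=12
i=3 t=15 v=4: → [12,24); WM=15
i=4 t=4 v=1: DROP (t<15-0); WM=15
i=5 t=18 v=2: → [12,24); WM=18
i=6 t=19 v=2: → [12,24); WM=19
i=7 t=20 v=5: → [12,24); WM=20
i=8 t=23 v=2: → [12,24); WM=23
i=9 t=47 v=8: → [36,48); WM=47; [12,24) fires=5
i=10 t=58 v=8: → [48,60); WM=58; [36,48) fires=8
i=11 t=30 v=5: DROP (t<58-0); WM=58
i=12 t=31 v=1: DROP (t<58-0); WM=58
i=13 t=45 v=5: DROP (t<58-0); WM=58
i=14 t=44 v=6: DROP (t<58-0); WM=58
i=15 t=58 v=4: → [48,60); WM=58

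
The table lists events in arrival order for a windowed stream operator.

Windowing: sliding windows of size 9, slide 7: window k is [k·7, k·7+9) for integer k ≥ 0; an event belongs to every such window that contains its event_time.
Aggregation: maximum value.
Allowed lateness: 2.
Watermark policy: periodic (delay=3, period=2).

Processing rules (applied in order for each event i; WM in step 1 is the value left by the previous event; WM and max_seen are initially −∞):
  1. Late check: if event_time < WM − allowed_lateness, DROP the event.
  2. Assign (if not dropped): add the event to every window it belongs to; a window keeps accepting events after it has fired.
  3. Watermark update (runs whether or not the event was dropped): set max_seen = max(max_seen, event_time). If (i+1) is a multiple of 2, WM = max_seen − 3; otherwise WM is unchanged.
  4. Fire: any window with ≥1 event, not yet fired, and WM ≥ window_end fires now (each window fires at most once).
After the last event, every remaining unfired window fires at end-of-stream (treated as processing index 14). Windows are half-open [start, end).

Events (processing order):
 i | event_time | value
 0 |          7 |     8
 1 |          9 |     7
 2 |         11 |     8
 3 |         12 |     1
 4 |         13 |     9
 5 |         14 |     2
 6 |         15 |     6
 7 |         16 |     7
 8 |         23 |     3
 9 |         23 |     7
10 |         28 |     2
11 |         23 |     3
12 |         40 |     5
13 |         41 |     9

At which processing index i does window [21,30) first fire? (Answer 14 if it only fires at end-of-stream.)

i=0 t=7 v=8: → [7,16),[0,9); WM=−∞
i=1 t=9 v=7: → [7,16); WM=6
i=2 t=11 v=8: → [7,16); WM=6
i=3 t=12 v=1: → [7,16); WM=9; [0,9) fires=8
i=4 t=13 v=9: → [7,16); WM=9
i=5 t=14 v=2: → [14,23),[7,16); WM=11
i=6 t=15 v=6: → [14,23),[7,16); WM=11
i=7 t=16 v=7: → [14,23); WM=13
i=8 t=23 v=3: → [21,30); WM=13
i=9 t=23 v=7: → [21,30); WM=20; [7,16) fires=9
i=10 t=28 v=2: → [28,37),[21,30); WM=20
i=11 t=23 v=3: → [21,30); WM=25; [14,23) fires=7
i=12 t=40 v=5: → [35,44); WM=25
i=13 t=41 v=9: → [35,44); WM=38; [21,30) fires=7 [28,37) fires=2

13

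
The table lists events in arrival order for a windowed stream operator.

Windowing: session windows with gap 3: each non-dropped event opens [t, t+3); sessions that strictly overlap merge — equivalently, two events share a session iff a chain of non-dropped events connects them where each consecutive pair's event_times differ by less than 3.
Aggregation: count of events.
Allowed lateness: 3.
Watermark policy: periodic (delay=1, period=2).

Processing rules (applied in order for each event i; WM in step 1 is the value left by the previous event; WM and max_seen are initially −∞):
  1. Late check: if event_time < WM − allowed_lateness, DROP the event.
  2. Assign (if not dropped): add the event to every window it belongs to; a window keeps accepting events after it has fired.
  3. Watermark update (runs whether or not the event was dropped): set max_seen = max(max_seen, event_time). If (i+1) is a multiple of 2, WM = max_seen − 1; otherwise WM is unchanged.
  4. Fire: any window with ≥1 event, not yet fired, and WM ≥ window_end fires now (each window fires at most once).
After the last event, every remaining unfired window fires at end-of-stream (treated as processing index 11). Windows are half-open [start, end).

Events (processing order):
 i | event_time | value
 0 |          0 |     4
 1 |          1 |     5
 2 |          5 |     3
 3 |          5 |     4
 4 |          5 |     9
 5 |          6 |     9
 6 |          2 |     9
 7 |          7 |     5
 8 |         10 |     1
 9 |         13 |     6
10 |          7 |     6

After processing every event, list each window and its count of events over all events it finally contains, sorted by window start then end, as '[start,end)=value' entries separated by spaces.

[0,5)=3 [5,10)=5 [10,13)=1 [13,16)=1

i=0 t=0 v=4: → [0,3); WM=−∞
i=1 t=1 v=5: → [0,4); WM=0
i=2 t=5 v=3: → [5,8); WM=0
i=3 t=5 v=4: → [5,8); WM=4
i=4 t=5 v=9: → [5,8); WM=4
i=5 t=6 v=9: → [5,9); WM=5
i=6 t=2 v=9: → [0,5); WM=5
i=7 t=7 v=5: → [5,10); WM=6
i=8 t=10 v=1: → [10,13); WM=6
i=9 t=13 v=6: → [13,16); WM=12
i=10 t=7 v=6: DROP (t<12-3); WM=12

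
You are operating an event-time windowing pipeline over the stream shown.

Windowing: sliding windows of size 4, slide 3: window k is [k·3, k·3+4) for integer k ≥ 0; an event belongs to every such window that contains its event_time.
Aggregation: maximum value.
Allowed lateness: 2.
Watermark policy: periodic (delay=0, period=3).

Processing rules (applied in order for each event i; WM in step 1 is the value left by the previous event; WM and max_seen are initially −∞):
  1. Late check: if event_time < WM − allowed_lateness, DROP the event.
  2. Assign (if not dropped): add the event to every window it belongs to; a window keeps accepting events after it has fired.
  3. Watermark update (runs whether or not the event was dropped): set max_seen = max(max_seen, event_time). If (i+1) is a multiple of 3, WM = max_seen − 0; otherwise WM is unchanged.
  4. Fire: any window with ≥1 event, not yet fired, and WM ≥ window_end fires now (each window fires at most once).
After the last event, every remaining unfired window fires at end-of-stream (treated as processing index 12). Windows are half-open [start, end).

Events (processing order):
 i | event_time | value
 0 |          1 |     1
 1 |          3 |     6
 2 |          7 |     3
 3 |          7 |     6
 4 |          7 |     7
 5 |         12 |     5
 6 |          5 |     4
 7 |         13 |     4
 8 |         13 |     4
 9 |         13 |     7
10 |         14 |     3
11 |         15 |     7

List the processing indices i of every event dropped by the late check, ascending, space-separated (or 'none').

6

i=0 t=1 v=1: → [0,4); WM=−∞
i=1 t=3 v=6: → [3,7),[0,4); WM=−∞
i=2 t=7 v=3: → [6,10); WM=7; [0,4) fires=6 [3,7) fires=6
i=3 t=7 v=6: → [6,10); WM=7
i=4 t=7 v=7: → [6,10); WM=7
i=5 t=12 v=5: → [12,16),[9,13); WM=12; [6,10) fires=7
i=6 t=5 v=4: DROP (t<12-2); WM=12
i=7 t=13 v=4: → [12,16); WM=12
i=8 t=13 v=4: → [12,16); WM=13; [9,13) fires=5
i=9 t=13 v=7: → [12,16); WM=13
i=10 t=14 v=3: → [12,16); WM=13
i=11 t=15 v=7: → [15,19),[12,16); WM=15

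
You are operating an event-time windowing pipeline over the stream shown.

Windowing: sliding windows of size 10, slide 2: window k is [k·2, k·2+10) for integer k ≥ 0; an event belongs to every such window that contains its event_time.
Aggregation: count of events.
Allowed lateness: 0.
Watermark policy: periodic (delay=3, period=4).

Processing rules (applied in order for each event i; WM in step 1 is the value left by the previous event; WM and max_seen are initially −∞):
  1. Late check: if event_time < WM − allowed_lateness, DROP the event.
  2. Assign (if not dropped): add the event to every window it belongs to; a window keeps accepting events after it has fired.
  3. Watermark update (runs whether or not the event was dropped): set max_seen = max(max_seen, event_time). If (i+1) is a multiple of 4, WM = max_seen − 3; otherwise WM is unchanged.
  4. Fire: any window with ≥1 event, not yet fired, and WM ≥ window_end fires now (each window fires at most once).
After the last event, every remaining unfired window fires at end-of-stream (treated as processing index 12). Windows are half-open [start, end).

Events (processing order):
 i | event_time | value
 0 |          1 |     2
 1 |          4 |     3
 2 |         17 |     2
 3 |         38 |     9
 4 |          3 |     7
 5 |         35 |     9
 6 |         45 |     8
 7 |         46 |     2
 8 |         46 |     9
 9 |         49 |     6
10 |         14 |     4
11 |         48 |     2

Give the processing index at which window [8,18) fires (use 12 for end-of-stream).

3

i=0 t=1 v=2: → [0,10); WM=−∞
i=1 t=4 v=3: → [4,14),[2,12),[0,10); WM=−∞
i=2 t=17 v=2: → [16,26),[14,24),[12,22),[10,20),[8,18); WM=−∞
i=3 t=38 v=9: → [38,48),[36,46),[34,44),[32,42),[30,40); WM=35; [0,10) fires=2 [2,12) fires=1 [4,14) fires=1 [8,18) fires=1 [10,20) fires=1 [12,22) fires=1 [14,24) fires=1 [16,26) fires=1
i=4 t=3 v=7: DROP (t<35-0); WM=35
i=5 t=35 v=9: → [34,44),[32,42),[30,40),[28,38),[26,36); WM=35
i=6 t=45 v=8: → [44,54),[42,52),[40,50),[38,48),[36,46); WM=35
i=7 t=46 v=2: → [46,56),[44,54),[42,52),[40,50),[38,48); WM=43; [26,36) fires=1 [28,38) fires=1 [30,40) fires=2 [32,42) fires=2
i=8 t=46 v=9: → [46,56),[44,54),[42,52),[40,50),[38,48); WM=43
i=9 t=49 v=6: → [48,58),[46,56),[44,54),[42,52),[40,50); WM=43
i=10 t=14 v=4: DROP (t<43-0); WM=43
i=11 t=48 v=2: → [48,58),[46,56),[44,54),[42,52),[40,50); WM=46; [34,44) fires=2 [36,46) fires=2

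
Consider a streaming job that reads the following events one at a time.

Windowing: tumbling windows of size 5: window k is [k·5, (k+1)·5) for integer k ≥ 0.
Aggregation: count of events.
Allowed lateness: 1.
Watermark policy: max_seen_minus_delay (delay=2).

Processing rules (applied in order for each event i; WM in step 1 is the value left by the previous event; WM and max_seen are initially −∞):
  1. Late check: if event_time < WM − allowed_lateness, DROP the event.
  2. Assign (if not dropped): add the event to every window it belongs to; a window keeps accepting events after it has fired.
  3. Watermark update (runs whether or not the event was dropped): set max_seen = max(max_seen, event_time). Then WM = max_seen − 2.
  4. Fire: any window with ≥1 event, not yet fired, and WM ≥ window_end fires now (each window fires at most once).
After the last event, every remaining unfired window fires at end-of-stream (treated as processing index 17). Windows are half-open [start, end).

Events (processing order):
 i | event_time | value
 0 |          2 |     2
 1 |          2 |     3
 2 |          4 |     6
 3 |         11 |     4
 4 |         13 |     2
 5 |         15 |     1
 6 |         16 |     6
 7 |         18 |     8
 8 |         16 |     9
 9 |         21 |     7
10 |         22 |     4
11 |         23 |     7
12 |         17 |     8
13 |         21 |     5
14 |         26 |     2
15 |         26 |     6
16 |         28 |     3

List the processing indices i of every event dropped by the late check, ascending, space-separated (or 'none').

12

i=0 t=2 v=2: → [0,5); WM=0
i=1 t=2 v=3: → [0,5); WM=0
i=2 t=4 v=6: → [0,5); WM=2
i=3 t=11 v=4: → [10,15); WM=9; [0,5) fires=3
i=4 t=13 v=2: → [10,15); WM=11
i=5 t=15 v=1: → [15,20); WM=13
i=6 t=16 v=6: → [15,20); WM=14
i=7 t=18 v=8: → [15,20); WM=16; [10,15) fires=2
i=8 t=16 v=9: → [15,20); WM=16
i=9 t=21 v=7: → [20,25); WM=19
i=10 t=22 v=4: → [20,25); WM=20; [15,20) fires=4
i=11 t=23 v=7: → [20,25); WM=21
i=12 t=17 v=8: DROP (t<21-1); WM=21
i=13 t=21 v=5: → [20,25); WM=21
i=14 t=26 v=2: → [25,30); WM=24
i=15 t=26 v=6: → [25,30); WM=24
i=16 t=28 v=3: → [25,30); WM=26; [20,25) fires=4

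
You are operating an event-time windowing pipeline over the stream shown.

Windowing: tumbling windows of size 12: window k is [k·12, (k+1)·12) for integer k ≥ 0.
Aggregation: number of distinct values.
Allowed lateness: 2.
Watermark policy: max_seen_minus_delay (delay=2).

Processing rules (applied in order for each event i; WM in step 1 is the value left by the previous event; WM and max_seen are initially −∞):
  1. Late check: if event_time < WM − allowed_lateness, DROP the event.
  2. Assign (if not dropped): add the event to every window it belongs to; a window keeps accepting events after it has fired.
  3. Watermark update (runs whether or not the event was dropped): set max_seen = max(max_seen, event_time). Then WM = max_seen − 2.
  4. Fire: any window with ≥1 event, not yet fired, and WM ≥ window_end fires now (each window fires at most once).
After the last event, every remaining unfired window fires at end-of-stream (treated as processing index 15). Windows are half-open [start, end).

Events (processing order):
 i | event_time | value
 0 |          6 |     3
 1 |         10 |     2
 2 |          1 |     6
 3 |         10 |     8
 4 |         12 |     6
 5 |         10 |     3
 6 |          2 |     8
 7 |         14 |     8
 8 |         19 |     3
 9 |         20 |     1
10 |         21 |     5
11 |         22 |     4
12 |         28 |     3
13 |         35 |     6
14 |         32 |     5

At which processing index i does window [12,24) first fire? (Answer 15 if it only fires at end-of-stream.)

i=0 t=6 v=3: → [0,12); WM=4
i=1 t=10 v=2: → [0,12); WM=8
i=2 t=1 v=6: DROP (t<8-2); WM=8
i=3 t=10 v=8: → [0,12); WM=8
i=4 t=12 v=6: → [12,24); WM=10
i=5 t=10 v=3: → [0,12); WM=10
i=6 t=2 v=8: DROP (t<10-2); WM=10
i=7 t=14 v=8: → [12,24); WM=12; [0,12) fires=3
i=8 t=19 v=3: → [12,24); WM=17
i=9 t=20 v=1: → [12,24); WM=18
i=10 t=21 v=5: → [12,24); WM=19
i=11 t=22 v=4: → [12,24); WM=20
i=12 t=28 v=3: → [24,36); WM=26; [12,24) fires=6
i=13 t=35 v=6: → [24,36); WM=33
i=14 t=32 v=5: → [24,36); WM=33

12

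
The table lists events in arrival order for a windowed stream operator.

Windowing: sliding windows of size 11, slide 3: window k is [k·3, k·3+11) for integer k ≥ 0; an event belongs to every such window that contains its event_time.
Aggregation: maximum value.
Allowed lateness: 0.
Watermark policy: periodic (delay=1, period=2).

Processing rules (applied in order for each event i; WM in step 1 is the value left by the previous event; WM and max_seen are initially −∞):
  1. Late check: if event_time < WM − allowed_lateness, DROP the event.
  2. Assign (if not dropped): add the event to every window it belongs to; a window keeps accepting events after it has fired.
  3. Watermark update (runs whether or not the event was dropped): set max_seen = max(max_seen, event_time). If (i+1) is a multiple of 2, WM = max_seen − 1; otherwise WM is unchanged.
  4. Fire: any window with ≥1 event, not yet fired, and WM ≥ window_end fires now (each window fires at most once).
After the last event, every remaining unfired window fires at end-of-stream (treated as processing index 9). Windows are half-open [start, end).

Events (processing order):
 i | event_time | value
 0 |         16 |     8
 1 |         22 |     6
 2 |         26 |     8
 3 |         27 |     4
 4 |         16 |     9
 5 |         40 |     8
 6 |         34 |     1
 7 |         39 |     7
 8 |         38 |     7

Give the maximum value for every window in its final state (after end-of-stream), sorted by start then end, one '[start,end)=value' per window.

[6,17)=8 [9,20)=8 [12,23)=8 [15,26)=8 [18,29)=8 [21,32)=8 [24,35)=8 [27,38)=4 [30,41)=8 [33,44)=8 [36,47)=8 [39,50)=8

i=0 t=16 v=8: → [15,26),[12,23),[9,20),[6,17); WM=−∞
i=1 t=22 v=6: → [21,32),[18,29),[15,26),[12,23); WM=21; [6,17) fires=8 [9,20) fires=8
i=2 t=26 v=8: → [24,35),[21,32),[18,29); WM=21
i=3 t=27 v=4: → [27,38),[24,35),[21,32),[18,29); WM=26; [12,23) fires=8 [15,26) fires=8
i=4 t=16 v=9: DROP (t<26-0); WM=26
i=5 t=40 v=8: → [39,50),[36,47),[33,44),[30,41); WM=39; [18,29) fires=8 [21,32) fires=8 [24,35) fires=8 [27,38) fires=4
i=6 t=34 v=1: DROP (t<39-0); WM=39
i=7 t=39 v=7: → [39,50),[36,47),[33,44),[30,41); WM=39
i=8 t=38 v=7: DROP (t<39-0); WM=39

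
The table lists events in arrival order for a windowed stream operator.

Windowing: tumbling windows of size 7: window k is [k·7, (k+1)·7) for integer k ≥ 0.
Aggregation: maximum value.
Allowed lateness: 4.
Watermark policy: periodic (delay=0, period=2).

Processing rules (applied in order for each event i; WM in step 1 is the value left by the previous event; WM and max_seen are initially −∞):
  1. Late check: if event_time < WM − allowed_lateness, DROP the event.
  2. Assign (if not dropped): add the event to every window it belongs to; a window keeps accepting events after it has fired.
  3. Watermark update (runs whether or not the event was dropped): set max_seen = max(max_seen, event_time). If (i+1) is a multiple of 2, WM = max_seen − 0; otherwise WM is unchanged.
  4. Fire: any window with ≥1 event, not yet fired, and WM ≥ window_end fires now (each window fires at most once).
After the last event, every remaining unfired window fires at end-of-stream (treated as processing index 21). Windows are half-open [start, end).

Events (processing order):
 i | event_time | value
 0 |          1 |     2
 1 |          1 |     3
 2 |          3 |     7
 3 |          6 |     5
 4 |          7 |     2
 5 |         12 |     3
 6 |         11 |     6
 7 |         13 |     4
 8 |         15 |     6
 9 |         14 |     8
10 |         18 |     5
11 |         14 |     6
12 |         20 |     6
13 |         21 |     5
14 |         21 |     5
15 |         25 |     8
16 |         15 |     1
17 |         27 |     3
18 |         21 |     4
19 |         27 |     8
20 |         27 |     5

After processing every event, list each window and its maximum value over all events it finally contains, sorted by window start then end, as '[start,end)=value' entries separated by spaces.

[0,7)=7 [7,14)=6 [14,21)=8 [21,28)=8

i=0 t=1 v=2: → [0,7); WM=−∞
i=1 t=1 v=3: → [0,7); WM=1
i=2 t=3 v=7: → [0,7); WM=1
i=3 t=6 v=5: → [0,7); WM=6
i=4 t=7 v=2: → [7,14); WM=6
i=5 t=12 v=3: → [7,14); WM=12; [0,7) fires=7
i=6 t=11 v=6: → [7,14); WM=12
i=7 t=13 v=4: → [7,14); WM=13
i=8 t=15 v=6: → [14,21); WM=13
i=9 t=14 v=8: → [14,21); WM=15; [7,14) fires=6
i=10 t=18 v=5: → [14,21); WM=15
i=11 t=14 v=6: → [14,21); WM=18
i=12 t=20 v=6: → [14,21); WM=18
i=13 t=21 v=5: → [21,28); WM=21; [14,21) fires=8
i=14 t=21 v=5: → [21,28); WM=21
i=15 t=25 v=8: → [21,28); WM=25
i=16 t=15 v=1: DROP (t<25-4); WM=25
i=17 t=27 v=3: → [21,28); WM=27
i=18 t=21 v=4: DROP (t<27-4); WM=27
i=19 t=27 v=8: → [21,28); WM=27
i=20 t=27 v=5: → [21,28); WM=27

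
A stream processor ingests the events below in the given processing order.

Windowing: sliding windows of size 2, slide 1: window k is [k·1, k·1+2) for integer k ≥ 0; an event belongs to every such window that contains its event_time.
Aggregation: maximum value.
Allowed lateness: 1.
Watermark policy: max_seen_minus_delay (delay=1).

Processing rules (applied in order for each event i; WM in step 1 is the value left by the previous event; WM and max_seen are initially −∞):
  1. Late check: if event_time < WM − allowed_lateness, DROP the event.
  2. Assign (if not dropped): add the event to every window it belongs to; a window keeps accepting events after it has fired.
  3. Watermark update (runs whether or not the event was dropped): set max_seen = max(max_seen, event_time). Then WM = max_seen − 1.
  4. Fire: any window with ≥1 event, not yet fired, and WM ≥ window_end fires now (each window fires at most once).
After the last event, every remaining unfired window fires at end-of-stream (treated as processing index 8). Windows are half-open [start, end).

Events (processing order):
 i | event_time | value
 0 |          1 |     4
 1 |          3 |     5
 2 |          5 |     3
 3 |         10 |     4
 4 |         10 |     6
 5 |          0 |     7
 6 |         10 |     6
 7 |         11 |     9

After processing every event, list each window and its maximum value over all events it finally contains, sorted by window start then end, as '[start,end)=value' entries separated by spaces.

[0,2)=4 [1,3)=4 [2,4)=5 [3,5)=5 [4,6)=3 [5,7)=3 [9,11)=6 [10,12)=9 [11,13)=9

i=0 t=1 v=4: → [1,3),[0,2); WM=0
i=1 t=3 v=5: → [3,5),[2,4); WM=2; [0,2) fires=4
i=2 t=5 v=3: → [5,7),[4,6); WM=4; [1,3) fires=4 [2,4) fires=5
i=3 t=10 v=4: → [10,12),[9,11); WM=9; [3,5) fires=5 [4,6) fires=3 [5,7) fires=3
i=4 t=10 v=6: → [10,12),[9,11); WM=9
i=5 t=0 v=7: DROP (t<9-1); WM=9
i=6 t=10 v=6: → [10,12),[9,11); WM=9
i=7 t=11 v=9: → [11,13),[10,12); WM=10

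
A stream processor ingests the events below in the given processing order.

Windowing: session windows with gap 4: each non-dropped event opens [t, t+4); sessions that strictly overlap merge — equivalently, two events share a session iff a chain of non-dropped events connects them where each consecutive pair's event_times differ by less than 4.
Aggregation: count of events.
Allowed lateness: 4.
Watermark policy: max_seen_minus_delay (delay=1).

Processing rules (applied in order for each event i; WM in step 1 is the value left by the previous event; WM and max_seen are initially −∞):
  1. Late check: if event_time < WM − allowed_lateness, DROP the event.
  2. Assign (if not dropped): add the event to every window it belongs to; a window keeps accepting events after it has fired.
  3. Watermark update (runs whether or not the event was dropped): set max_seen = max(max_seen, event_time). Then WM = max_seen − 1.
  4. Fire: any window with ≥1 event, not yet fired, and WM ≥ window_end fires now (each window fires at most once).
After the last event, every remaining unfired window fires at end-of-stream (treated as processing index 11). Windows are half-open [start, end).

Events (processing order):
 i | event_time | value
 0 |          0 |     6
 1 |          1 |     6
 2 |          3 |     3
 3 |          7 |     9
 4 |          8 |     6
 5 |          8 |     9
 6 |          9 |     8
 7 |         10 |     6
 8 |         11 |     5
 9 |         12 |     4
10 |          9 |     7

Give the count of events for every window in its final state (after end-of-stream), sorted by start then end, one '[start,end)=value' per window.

[0,7)=3 [7,16)=8

i=0 t=0 v=6: → [0,4); WM=-1
i=1 t=1 v=6: → [0,5); WM=0
i=2 t=3 v=3: → [0,7); WM=2
i=3 t=7 v=9: → [7,11); WM=6
i=4 t=8 v=6: → [7,12); WM=7
i=5 t=8 v=9: → [7,12); WM=7
i=6 t=9 v=8: → [7,13); WM=8
i=7 t=10 v=6: → [7,14); WM=9
i=8 t=11 v=5: → [7,15); WM=10
i=9 t=12 v=4: → [7,16); WM=11
i=10 t=9 v=7: → [7,16); WM=11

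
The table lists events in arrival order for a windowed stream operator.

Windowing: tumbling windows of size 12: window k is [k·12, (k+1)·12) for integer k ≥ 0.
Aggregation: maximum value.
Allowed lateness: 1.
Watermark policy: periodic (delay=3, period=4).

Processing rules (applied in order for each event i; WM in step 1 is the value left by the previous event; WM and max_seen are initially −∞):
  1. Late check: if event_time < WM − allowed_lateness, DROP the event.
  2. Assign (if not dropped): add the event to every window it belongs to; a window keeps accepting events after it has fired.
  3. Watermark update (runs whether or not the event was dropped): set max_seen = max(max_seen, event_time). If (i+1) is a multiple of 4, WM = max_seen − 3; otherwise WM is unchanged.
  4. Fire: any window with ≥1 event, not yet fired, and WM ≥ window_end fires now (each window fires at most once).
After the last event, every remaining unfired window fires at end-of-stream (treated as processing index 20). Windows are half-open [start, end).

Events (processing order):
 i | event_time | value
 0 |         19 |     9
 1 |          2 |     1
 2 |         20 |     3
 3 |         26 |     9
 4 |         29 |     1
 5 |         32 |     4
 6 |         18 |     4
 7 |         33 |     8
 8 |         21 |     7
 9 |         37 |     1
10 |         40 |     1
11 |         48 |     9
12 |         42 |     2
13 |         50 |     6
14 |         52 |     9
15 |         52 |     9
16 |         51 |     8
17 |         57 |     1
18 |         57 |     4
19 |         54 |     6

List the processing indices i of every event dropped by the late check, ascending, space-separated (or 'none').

i=0 t=19 v=9: → [12,24); WM=−∞
i=1 t=2 v=1: → [0,12); WM=−∞
i=2 t=20 v=3: → [12,24); WM=−∞
i=3 t=26 v=9: → [24,36); WM=23; [0,12) fires=1
i=4 t=29 v=1: → [24,36); WM=23
i=5 t=32 v=4: → [24,36); WM=23
i=6 t=18 v=4: DROP (t<23-1); WM=23
i=7 t=33 v=8: → [24,36); WM=30; [12,24) fires=9
i=8 t=21 v=7: DROP (t<30-1); WM=30
i=9 t=37 v=1: → [36,48); WM=30
i=10 t=40 v=1: → [36,48); WM=30
i=11 t=48 v=9: → [48,60); WM=45; [24,36) fires=9
i=12 t=42 v=2: DROP (t<45-1); WM=45
i=13 t=50 v=6: → [48,60); WM=45
i=14 t=52 v=9: → [48,60); WM=45
i=15 t=52 v=9: → [48,60); WM=49; [36,48) fires=1
i=16 t=51 v=8: → [48,60); WM=49
i=17 t=57 v=1: → [48,60); WM=49
i=18 t=57 v=4: → [48,60); WM=49
i=19 t=54 v=6: → [48,60); WM=54

6 8 12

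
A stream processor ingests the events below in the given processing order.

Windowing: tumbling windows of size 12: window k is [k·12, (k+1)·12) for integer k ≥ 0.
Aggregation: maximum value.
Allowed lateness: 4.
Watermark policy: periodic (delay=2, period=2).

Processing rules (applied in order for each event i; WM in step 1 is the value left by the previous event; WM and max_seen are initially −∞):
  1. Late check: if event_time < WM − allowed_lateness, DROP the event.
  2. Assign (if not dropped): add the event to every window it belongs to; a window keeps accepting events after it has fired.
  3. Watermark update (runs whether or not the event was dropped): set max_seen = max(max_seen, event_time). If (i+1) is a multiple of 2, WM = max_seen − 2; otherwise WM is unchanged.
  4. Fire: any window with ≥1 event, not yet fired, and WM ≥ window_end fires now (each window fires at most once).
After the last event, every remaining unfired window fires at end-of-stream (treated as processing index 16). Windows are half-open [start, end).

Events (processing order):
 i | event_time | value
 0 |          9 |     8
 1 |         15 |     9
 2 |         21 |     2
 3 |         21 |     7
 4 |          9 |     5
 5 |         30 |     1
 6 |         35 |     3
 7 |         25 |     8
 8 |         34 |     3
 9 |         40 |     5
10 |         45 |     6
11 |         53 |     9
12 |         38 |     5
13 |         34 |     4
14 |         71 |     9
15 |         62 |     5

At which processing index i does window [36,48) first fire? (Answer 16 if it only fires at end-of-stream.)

i=0 t=9 v=8: → [0,12); WM=−∞
i=1 t=15 v=9: → [12,24); WM=13; [0,12) fires=8
i=2 t=21 v=2: → [12,24); WM=13
i=3 t=21 v=7: → [12,24); WM=19
i=4 t=9 v=5: DROP (t<19-4); WM=19
i=5 t=30 v=1: → [24,36); WM=28; [12,24) fires=9
i=6 t=35 v=3: → [24,36); WM=28
i=7 t=25 v=8: → [24,36); WM=33
i=8 t=34 v=3: → [24,36); WM=33
i=9 t=40 v=5: → [36,48); WM=38; [24,36) fires=8
i=10 t=45 v=6: → [36,48); WM=38
i=11 t=53 v=9: → [48,60); WM=51; [36,48) fires=6
i=12 t=38 v=5: DROP (t<51-4); WM=51
i=13 t=34 v=4: DROP (t<51-4); WM=51
i=14 t=71 v=9: → [60,72); WM=51
i=15 t=62 v=5: → [60,72); WM=69; [48,60) fires=9

11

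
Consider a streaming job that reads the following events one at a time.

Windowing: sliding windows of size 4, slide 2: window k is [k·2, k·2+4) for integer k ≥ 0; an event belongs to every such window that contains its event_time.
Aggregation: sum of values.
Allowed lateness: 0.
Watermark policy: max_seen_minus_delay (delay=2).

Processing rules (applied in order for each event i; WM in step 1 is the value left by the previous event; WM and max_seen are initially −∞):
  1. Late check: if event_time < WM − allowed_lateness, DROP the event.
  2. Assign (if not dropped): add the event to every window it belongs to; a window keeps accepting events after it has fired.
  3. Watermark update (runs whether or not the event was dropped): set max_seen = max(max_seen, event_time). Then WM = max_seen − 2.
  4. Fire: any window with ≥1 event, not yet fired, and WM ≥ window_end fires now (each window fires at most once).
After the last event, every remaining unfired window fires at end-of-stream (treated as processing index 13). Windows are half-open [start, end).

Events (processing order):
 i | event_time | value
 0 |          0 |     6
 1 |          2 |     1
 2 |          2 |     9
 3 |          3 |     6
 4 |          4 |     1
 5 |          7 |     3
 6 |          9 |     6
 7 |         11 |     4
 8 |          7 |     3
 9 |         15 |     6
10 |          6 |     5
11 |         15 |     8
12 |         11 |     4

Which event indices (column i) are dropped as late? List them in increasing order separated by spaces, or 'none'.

8 10 12

i=0 t=0 v=6: → [0,4); WM=-2
i=1 t=2 v=1: → [2,6),[0,4); WM=0
i=2 t=2 v=9: → [2,6),[0,4); WM=0
i=3 t=3 v=6: → [2,6),[0,4); WM=1
i=4 t=4 v=1: → [4,8),[2,6); WM=2
i=5 t=7 v=3: → [6,10),[4,8); WM=5; [0,4) fires=22
i=6 t=9 v=6: → [8,12),[6,10); WM=7; [2,6) fires=17
i=7 t=11 v=4: → [10,14),[8,12); WM=9; [4,8) fires=4
i=8 t=7 v=3: DROP (t<9-0); WM=9
i=9 t=15 v=6: → [14,18),[12,16); WM=13; [6,10) fires=9 [8,12) fires=10
i=10 t=6 v=5: DROP (t<13-0); WM=13
i=11 t=15 v=8: → [14,18),[12,16); WM=13
i=12 t=11 v=4: DROP (t<13-0); WM=13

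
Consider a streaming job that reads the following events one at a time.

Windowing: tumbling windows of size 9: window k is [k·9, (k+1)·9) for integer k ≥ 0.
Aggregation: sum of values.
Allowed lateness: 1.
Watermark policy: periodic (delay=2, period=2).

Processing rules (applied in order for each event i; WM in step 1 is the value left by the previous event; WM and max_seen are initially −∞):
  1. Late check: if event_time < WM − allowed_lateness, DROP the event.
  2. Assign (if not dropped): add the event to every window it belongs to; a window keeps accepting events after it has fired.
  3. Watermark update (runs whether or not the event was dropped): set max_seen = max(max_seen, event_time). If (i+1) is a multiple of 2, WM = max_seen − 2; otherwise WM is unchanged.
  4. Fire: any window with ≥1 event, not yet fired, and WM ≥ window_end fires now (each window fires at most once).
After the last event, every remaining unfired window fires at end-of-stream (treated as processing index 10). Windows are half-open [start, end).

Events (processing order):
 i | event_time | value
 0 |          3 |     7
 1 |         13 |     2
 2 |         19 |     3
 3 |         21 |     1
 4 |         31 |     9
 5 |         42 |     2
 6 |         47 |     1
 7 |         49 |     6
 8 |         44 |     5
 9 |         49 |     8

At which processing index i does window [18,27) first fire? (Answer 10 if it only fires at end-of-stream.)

5

i=0 t=3 v=7: → [0,9); WM=−∞
i=1 t=13 v=2: → [9,18); WM=11; [0,9) fires=7
i=2 t=19 v=3: → [18,27); WM=11
i=3 t=21 v=1: → [18,27); WM=19; [9,18) fires=2
i=4 t=31 v=9: → [27,36); WM=19
i=5 t=42 v=2: → [36,45); WM=40; [18,27) fires=4 [27,36) fires=9
i=6 t=47 v=1: → [45,54); WM=40
i=7 t=49 v=6: → [45,54); WM=47; [36,45) fires=2
i=8 t=44 v=5: DROP (t<47-1); WM=47
i=9 t=49 v=8: → [45,54); WM=47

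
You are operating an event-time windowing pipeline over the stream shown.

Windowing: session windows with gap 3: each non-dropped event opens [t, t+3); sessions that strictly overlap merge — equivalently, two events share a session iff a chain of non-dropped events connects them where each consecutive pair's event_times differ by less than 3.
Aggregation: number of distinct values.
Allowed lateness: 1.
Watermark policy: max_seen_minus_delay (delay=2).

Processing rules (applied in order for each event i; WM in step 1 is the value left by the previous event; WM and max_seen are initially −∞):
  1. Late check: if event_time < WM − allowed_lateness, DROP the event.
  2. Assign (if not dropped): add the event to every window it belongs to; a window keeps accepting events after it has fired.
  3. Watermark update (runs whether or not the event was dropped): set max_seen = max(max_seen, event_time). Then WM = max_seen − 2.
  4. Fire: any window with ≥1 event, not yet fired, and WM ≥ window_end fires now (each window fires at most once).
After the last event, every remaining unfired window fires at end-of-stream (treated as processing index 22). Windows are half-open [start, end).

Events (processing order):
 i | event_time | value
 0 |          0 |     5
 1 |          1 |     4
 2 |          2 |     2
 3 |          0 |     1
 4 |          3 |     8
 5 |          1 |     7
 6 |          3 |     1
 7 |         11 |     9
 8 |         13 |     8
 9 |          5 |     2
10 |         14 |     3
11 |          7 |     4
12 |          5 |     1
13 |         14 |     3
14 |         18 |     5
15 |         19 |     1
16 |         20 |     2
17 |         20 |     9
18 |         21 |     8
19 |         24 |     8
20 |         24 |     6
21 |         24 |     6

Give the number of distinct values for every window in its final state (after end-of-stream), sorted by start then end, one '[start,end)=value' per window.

[0,6)=6 [11,17)=3 [18,24)=5 [24,27)=2

i=0 t=0 v=5: → [0,3); WM=-2
i=1 t=1 v=4: → [0,4); WM=-1
i=2 t=2 v=2: → [0,5); WM=0
i=3 t=0 v=1: → [0,5); WM=0
i=4 t=3 v=8: → [0,6); WM=1
i=5 t=1 v=7: → [0,6); WM=1
i=6 t=3 v=1: → [0,6); WM=1
i=7 t=11 v=9: → [11,14); WM=9
i=8 t=13 v=8: → [11,16); WM=11
i=9 t=5 v=2: DROP (t<11-1); WM=11
i=10 t=14 v=3: → [11,17); WM=12
i=11 t=7 v=4: DROP (t<12-1); WM=12
i=12 t=5 v=1: DROP (t<12-1); WM=12
i=13 t=14 v=3: → [11,17); WM=12
i=14 t=18 v=5: → [18,21); WM=16
i=15 t=19 v=1: → [18,22); WM=17
i=16 t=20 v=2: → [18,23); WM=18
i=17 t=20 v=9: → [18,23); WM=18
i=18 t=21 v=8: → [18,24); WM=19
i=19 t=24 v=8: → [24,27); WM=22
i=20 t=24 v=6: → [24,27); WM=22
i=21 t=24 v=6: → [24,27); WM=22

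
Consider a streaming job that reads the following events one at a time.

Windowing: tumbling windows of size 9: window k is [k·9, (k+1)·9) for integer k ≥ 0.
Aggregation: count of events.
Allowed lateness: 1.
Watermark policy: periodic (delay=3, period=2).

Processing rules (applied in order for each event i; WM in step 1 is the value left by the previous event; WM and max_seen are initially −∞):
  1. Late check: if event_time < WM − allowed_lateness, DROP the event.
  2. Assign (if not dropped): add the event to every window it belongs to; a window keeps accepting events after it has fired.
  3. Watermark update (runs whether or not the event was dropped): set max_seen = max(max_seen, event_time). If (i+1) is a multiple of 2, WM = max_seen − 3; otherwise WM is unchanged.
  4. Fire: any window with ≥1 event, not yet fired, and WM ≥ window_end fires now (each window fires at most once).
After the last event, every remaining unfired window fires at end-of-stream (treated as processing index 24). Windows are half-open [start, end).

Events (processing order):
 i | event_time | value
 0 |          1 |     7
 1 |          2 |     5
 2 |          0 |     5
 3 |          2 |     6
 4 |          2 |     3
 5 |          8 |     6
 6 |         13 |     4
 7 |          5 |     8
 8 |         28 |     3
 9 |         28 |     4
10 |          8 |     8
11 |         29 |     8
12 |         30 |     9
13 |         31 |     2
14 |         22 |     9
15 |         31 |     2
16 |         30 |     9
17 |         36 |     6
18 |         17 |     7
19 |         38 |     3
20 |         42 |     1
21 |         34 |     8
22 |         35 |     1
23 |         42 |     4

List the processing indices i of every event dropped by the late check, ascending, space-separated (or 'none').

i=0 t=1 v=7: → [0,9); WM=−∞
i=1 t=2 v=5: → [0,9); WM=-1
i=2 t=0 v=5: → [0,9); WM=-1
i=3 t=2 v=6: → [0,9); WM=-1
i=4 t=2 v=3: → [0,9); WM=-1
i=5 t=8 v=6: → [0,9); WM=5
i=6 t=13 v=4: → [9,18); WM=5
i=7 t=5 v=8: → [0,9); WM=10; [0,9) fires=7
i=8 t=28 v=3: → [27,36); WM=10
i=9 t=28 v=4: → [27,36); WM=25; [9,18) fires=1
i=10 t=8 v=8: DROP (t<25-1); WM=25
i=11 t=29 v=8: → [27,36); WM=26
i=12 t=30 v=9: → [27,36); WM=26
i=13 t=31 v=2: → [27,36); WM=28
i=14 t=22 v=9: DROP (t<28-1); WM=28
i=15 t=31 v=2: → [27,36); WM=28
i=16 t=30 v=9: → [27,36); WM=28
i=17 t=36 v=6: → [36,45); WM=33
i=18 t=17 v=7: DROP (t<33-1); WM=33
i=19 t=38 v=3: → [36,45); WM=35
i=20 t=42 v=1: → [36,45); WM=35
i=21 t=34 v=8: → [27,36); WM=39; [27,36) fires=8
i=22 t=35 v=1: DROP (t<39-1); WM=39
i=23 t=42 v=4: → [36,45); WM=39

10 14 18 22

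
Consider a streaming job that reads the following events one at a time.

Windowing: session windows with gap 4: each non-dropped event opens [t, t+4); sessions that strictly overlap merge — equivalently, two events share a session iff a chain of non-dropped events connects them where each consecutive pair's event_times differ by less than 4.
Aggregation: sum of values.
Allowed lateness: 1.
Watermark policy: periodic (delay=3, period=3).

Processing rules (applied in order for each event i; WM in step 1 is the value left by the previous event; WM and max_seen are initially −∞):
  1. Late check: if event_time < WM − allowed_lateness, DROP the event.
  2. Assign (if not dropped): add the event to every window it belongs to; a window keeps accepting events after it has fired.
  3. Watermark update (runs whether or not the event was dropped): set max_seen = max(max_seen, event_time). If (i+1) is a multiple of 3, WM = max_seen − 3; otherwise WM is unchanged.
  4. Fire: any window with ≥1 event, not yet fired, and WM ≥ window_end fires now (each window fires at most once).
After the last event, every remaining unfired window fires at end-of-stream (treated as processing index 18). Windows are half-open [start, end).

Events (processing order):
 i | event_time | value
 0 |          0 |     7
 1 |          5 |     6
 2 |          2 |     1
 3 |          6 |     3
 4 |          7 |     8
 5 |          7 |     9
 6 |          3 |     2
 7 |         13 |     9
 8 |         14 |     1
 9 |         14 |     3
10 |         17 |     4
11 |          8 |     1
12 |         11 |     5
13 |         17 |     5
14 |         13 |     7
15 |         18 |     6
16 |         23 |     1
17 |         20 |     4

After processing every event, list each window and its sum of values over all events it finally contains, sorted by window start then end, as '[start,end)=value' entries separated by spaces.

[0,11)=36 [13,27)=40

i=0 t=0 v=7: → [0,4); WM=−∞
i=1 t=5 v=6: → [5,9); WM=−∞
i=2 t=2 v=1: → [0,9); WM=2
i=3 t=6 v=3: → [0,10); WM=2
i=4 t=7 v=8: → [0,11); WM=2
i=5 t=7 v=9: → [0,11); WM=4
i=6 t=3 v=2: → [0,11); WM=4
i=7 t=13 v=9: → [13,17); WM=4
i=8 t=14 v=1: → [13,18); WM=11
i=9 t=14 v=3: → [13,18); WM=11
i=10 t=17 v=4: → [13,21); WM=11
i=11 t=8 v=1: DROP (t<11-1); WM=14
i=12 t=11 v=5: DROP (t<14-1); WM=14
i=13 t=17 v=5: → [13,21); WM=14
i=14 t=13 v=7: → [13,21); WM=14
i=15 t=18 v=6: → [13,22); WM=14
i=16 t=23 v=1: → [23,27); WM=14
i=17 t=20 v=4: → [13,27); WM=20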